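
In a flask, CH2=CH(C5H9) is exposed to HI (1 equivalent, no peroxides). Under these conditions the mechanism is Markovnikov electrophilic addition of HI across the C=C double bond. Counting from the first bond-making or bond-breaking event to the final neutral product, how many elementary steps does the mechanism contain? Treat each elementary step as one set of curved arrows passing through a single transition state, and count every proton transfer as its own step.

3

Step 1: The π electrons of the C=C bond attack a proton of HI; Markovnikov addition places the new C–H on the less-substituted alkene carbon, so the positive charge ends up on the more-substituted carbon — a secondary carbocation. The H–I bond breaks heterolytically, releasing I⁻.
Step 2: A 1,2-hydride shift from the adjacent cyclopentyl carbon moves the positive charge from the secondary centre to an adjacent carbon, generating a more stable tertiary carbocation.
Step 3: The I⁻ anion donates a lone pair to the carbocation, forming the new C–I σ-bond and giving the neutral alkyl halide.
Total: 3 elementary steps.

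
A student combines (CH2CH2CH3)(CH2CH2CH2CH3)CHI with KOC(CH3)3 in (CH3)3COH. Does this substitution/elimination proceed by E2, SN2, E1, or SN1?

E2

Conditions: a strong/bulky base with a secondary substrate bearing a β-hydrogen.
These conditions are the textbook signature of the E2 pathway.
A strong (often hindered) base removes a β-H in concert with loss of the leaving group — bimolecular elimination.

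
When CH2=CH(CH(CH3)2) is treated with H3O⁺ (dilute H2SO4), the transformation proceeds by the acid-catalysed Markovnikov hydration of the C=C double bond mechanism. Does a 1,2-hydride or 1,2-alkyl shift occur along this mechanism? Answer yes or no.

The first-formed carbocation is secondary.
The adjacent isopropyl carbon already bears 2 other carbon substituents and has a hydrogen to migrate; after a 1,2-hydride shift from that carbon the positive charge sits on a tertiary centre.
Tertiary is more stable than secondary, so the shift occurs.

yes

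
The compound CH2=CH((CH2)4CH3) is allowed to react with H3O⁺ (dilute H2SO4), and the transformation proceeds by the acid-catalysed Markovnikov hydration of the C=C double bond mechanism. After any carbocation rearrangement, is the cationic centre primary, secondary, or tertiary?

secondary

Step 1: Protonation of the alkene by H3O⁺: the π bond acts as the nucleophile and picks up H⁺, giving the more stable (Markovnikov) secondary carbocation. H2O is released.
No single 1,2-shift to an adjacent carbon would give a more-substituted cation, so no rearrangement occurs.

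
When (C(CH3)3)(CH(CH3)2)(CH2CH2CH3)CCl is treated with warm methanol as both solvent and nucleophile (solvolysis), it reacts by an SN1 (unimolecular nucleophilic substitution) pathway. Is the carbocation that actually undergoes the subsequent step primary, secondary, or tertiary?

tertiary

Step 1: Ionisation: the C–Cl σ-bond cleaves heterolytically; both bonding electrons depart with Cl⁻, leaving a tertiary carbocation at the α-carbon.
No single 1,2-shift to an adjacent carbon would give a more-substituted cation, so no rearrangement occurs.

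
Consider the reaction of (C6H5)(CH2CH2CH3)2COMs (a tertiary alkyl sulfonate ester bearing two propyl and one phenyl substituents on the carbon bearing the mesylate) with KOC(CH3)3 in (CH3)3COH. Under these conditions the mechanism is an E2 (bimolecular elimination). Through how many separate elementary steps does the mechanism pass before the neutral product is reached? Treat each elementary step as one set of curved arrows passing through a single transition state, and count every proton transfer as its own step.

1

Step 1: In one step, (CH3)3CO⁻ pulls off a β-proton, the C–O bond cleaves, and a C=C double bond forms between the α- and β-carbons (E2, anti elimination).
Total: 1 elementary step.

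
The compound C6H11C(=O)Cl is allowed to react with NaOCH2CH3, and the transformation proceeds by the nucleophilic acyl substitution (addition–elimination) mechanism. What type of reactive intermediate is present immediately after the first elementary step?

Step 1: A lone pair on the O of CH3CH2O⁻ attacks the electrophilic acyl carbon; the π(C=O) electrons move onto oxygen, giving a tetrahedral intermediate.
After step 1 the species present is a tetrahedral intermediate.

tetrahedral intermediate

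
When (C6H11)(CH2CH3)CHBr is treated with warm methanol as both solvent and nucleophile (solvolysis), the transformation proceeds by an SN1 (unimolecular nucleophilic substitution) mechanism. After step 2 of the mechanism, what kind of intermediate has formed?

Step 1: Rate-determining heterolysis of the C–Br bond gives Br⁻ and a secondary carbocation.
Step 2: A 1,2-hydride shift from the adjacent cyclohexyl carbon moves the positive charge from the secondary centre to an adjacent carbon, generating a more stable tertiary carbocation.
After step 2 the species present is a tertiary carbocation.

tertiary carbocation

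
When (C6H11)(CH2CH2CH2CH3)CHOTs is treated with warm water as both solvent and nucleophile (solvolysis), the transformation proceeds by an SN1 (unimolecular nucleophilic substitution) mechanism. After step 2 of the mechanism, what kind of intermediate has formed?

tertiary carbocation

Step 1: Ionisation: the C–O σ-bond cleaves heterolytically; both bonding electrons depart with TsO⁻, leaving a secondary carbocation at the α-carbon.
Step 2: A 1,2-hydride shift from the adjacent cyclohexyl carbon moves the positive charge from the secondary centre to an adjacent carbon, generating a more stable tertiary carbocation.
After step 2 the species present is a tertiary carbocation.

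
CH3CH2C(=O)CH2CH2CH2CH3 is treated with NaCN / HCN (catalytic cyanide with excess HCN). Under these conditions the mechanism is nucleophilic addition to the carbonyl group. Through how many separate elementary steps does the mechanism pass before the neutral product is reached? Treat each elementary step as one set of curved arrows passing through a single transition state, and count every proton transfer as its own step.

2

Step 1: Nucleophilic addition: CN⁻ adds to the carbonyl carbon, pushing the π(C=O) electron pair onto oxygen and giving a tetrahedral alkoxide.
Step 2: Proton transfer from HCN to the alkoxide furnishes a cyanohydrin (and releases another CN⁻ to continue the reaction).
Total: 2 elementary steps.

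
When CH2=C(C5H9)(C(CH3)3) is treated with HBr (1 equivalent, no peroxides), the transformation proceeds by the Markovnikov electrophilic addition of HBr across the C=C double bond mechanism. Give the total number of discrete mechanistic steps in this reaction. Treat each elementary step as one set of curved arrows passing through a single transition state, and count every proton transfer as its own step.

2

Step 1: Electrophilic addition begins with the π(C=C) electrons forming a bond to the proton of HBr. Following Markovnikov's rule, the resulting cation is tertiary. The H–Br bond breaks heterolytically, releasing Br⁻.
(No 1,2-shift: no single shift to an adjacent carbon would give a more stable cation.)
Step 2: Br⁻ captures the cation: a lone pair on Br⁻ fills the empty p orbital, producing the alkyl halide product.
Total: 2 elementary steps.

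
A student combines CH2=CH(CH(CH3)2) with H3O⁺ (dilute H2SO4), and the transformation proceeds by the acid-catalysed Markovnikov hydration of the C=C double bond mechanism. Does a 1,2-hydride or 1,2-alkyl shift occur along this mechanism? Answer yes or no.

yes

The first-formed carbocation is secondary.
The adjacent isopropyl carbon already bears 2 other carbon substituents and has a hydrogen to migrate; after a 1,2-hydride shift from that carbon the positive charge sits on a tertiary centre.
Tertiary is more stable than secondary, so the shift occurs.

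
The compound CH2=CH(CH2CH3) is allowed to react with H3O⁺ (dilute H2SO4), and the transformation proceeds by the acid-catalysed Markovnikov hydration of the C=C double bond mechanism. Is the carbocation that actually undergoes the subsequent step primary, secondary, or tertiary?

secondary

Step 1: The π electrons of the C=C bond attack a proton of H3O⁺; Markovnikov addition places the new C–H on the less-substituted alkene carbon, so the positive charge ends up on the more-substituted carbon — a secondary carbocation. H2O is released.
No single 1,2-shift to an adjacent carbon would give a more-substituted cation, so no rearrangement occurs.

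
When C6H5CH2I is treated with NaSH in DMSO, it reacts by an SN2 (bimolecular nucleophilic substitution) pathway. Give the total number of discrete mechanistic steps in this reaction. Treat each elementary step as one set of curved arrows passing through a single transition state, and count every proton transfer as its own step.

1

Step 1: HS⁻ attacks the back face of the α-carbon while I⁻ departs with the C–I bonding pair — a single concerted displacement through a pentacoordinate transition state.
Total: 1 elementary step.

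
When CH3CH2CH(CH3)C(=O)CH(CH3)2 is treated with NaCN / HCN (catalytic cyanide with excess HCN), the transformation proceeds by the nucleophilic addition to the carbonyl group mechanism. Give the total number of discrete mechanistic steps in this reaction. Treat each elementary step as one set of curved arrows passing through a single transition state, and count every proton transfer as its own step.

2

Step 1: CN⁻ attacks the sp² carbonyl carbon; the C=O π bond breaks and the electrons end up as a lone pair on the alkoxide oxygen of the tetrahedral intermediate.
Step 2: The alkoxide is protonated in situ by undissociated HCN, yielding a cyanohydrin; the CN⁻ so formed carries on the cycle.
Total: 2 elementary steps.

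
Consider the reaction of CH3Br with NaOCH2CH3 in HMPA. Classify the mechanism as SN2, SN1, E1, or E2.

Conditions: a methyl substrate with a strong nucleophile in the polar aprotic solvent HMPA.
These conditions are the textbook signature of the SN2 pathway.
An unhindered substrate with a strong nucleophile in a polar aprotic solvent favours one-step backside displacement.

SN2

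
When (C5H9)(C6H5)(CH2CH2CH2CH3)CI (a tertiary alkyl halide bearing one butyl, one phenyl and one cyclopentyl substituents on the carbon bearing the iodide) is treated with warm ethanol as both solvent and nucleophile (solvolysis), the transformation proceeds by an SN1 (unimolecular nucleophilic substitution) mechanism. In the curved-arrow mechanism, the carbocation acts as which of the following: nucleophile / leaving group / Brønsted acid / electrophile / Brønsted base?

Step 2: CH3CH2OH donates an oxygen lone pair into the empty p orbital of the cation, giving a protonated ether (an oxonium ion).
The carbocation accepts an electron pair into an empty or π* orbital — it is the electrophile.

electrophile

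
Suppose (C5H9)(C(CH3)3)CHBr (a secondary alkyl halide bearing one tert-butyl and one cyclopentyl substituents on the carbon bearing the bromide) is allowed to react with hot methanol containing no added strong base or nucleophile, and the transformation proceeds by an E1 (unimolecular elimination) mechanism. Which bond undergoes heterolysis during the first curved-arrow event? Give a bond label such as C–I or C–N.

C–Br

Step 1: The C–Br bond breaks with both electrons going to the bromide; Br⁻ leaves and a secondary carbocation remains.
The bond broken in this step is the C–Br bond.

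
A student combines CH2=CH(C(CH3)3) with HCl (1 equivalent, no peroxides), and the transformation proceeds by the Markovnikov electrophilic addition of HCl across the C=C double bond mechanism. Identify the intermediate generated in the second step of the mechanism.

tertiary carbocation

Step 1: Protonation of the alkene by HCl: the π bond acts as the nucleophile and picks up H⁺, giving the more stable (Markovnikov) secondary carbocation. The H–Cl bond breaks heterolytically, releasing Cl⁻.
Step 2: A methyl group with its bonding pair migrates from the adjacent tert-butyl carbon to the cationic centre — a 1,2-methyl shift — upgrading the secondary cation to a tertiary one.
After step 2 the species present is a tertiary carbocation.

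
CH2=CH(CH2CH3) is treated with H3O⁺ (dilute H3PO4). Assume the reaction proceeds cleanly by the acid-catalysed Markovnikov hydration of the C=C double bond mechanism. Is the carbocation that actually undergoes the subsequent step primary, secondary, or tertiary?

secondary

Step 1: Electrophilic addition begins with the π(C=C) electrons forming a bond to the proton of H3O⁺. Following Markovnikov's rule, the resulting cation is secondary. H2O is released.
No single 1,2-shift to an adjacent carbon would give a more-substituted cation, so no rearrangement occurs.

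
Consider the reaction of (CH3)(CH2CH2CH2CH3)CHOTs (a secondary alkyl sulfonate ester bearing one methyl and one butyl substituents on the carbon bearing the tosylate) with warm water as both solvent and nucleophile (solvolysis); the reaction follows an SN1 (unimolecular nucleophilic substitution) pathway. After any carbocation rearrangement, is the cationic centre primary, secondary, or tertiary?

Step 1: The C–O bond breaks with both electrons going to the tosylate; TsO⁻ leaves and a secondary carbocation remains.
No single 1,2-shift to an adjacent carbon would give a more-substituted cation, so no rearrangement occurs.

secondary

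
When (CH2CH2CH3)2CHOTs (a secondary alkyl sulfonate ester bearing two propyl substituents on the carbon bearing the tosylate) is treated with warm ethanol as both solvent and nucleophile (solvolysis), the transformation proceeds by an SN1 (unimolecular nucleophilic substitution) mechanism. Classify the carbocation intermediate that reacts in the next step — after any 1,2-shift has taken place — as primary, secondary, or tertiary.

Step 1: Ionisation: the C–O σ-bond cleaves heterolytically; both bonding electrons depart with TsO⁻, leaving a secondary carbocation at the α-carbon.
No single 1,2-shift to an adjacent carbon would give a more-substituted cation, so no rearrangement occurs.

secondary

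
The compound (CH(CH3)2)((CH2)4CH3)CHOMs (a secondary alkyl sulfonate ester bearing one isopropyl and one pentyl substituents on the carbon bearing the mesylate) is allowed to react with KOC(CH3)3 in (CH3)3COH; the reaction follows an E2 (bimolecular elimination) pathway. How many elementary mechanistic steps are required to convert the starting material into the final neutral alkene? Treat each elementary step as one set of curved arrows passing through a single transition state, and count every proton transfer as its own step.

Step 1: The strong base (CH3)3CO⁻ removes a β-hydrogen; in the same concerted event the electrons of the breaking C–H bond form the new π(C=C) bond and the C–O σ-bond breaks, expelling MsO⁻. Anti-periplanar geometry; one transition state.
Total: 1 elementary step.

1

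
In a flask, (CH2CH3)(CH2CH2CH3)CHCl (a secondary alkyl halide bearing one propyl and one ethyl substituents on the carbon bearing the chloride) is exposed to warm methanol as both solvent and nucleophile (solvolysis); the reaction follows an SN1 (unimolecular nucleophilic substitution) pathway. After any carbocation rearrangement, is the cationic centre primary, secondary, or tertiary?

secondary

Step 1: The C–Cl bond breaks with both electrons going to the chloride; Cl⁻ leaves and a secondary carbocation remains.
No single 1,2-shift to an adjacent carbon would give a more-substituted cation, so no rearrangement occurs.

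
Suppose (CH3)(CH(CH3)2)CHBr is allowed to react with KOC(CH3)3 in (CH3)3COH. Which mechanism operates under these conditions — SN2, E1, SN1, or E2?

Conditions: a strong/bulky base with a secondary substrate bearing a β-hydrogen.
These conditions are the textbook signature of the E2 pathway.
A strong (often hindered) base removes a β-H in concert with loss of the leaving group — bimolecular elimination.

E2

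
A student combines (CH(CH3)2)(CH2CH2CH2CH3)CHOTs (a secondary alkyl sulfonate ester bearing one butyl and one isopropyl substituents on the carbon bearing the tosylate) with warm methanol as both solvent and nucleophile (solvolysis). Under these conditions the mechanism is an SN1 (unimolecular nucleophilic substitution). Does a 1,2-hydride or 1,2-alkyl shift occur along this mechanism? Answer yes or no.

yes

The first-formed carbocation is secondary.
The adjacent isopropyl carbon already bears 2 other carbon substituents and has a hydrogen to migrate; after a 1,2-hydride shift from that carbon the positive charge sits on a tertiary centre.
Tertiary is more stable than secondary, so the shift occurs.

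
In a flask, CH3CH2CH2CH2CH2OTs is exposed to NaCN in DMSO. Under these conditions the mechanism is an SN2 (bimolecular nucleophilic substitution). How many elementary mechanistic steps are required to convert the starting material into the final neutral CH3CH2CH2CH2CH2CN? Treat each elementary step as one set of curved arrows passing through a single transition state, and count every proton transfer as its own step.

Step 1: CN⁻ attacks the back face of the α-carbon while TsO⁻ departs with the C–O bonding pair — a single concerted displacement through a pentacoordinate transition state.
Total: 1 elementary step.

1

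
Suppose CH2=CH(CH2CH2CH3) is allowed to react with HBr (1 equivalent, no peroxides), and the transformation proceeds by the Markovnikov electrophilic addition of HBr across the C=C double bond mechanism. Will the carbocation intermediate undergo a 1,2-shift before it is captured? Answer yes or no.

no

The first-formed carbocation is secondary.
No single 1,2-shift to an adjacent carbon would produce a more-substituted cation than the one already present, so no rearrangement occurs.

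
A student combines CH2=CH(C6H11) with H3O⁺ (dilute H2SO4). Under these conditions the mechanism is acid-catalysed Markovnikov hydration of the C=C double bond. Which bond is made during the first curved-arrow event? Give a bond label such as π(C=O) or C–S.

C–H

Step 1: Protonation of the alkene by H3O⁺: the π bond acts as the nucleophile and picks up H⁺, giving the more stable (Markovnikov) secondary carbocation. H2O is released.
The bond formed in this step is the C–H bond.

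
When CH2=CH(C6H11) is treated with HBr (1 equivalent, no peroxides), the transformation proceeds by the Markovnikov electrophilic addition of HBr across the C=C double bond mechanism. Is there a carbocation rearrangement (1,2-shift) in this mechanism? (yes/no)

The first-formed carbocation is secondary.
The adjacent cyclohexyl carbon already bears 2 other carbon substituents and has a hydrogen to migrate; after a 1,2-hydride shift from that carbon the positive charge sits on a tertiary centre.
Tertiary is more stable than secondary, so the shift occurs.

yes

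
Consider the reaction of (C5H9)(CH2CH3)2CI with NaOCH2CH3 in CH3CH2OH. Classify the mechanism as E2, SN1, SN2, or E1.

Conditions: a strong base with a tertiary substrate bearing a β-hydrogen.
These conditions are the textbook signature of the E2 pathway.
A strong (often hindered) base removes a β-H in concert with loss of the leaving group — bimolecular elimination.

E2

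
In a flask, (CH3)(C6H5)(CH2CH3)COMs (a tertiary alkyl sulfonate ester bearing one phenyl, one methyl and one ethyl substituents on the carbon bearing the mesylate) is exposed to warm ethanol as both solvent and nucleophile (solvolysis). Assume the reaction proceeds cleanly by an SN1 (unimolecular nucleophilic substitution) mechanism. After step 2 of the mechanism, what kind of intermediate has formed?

oxonium ion

Step 1: The C–O bond breaks with both electrons going to the mesylate; MsO⁻ leaves and a tertiary carbocation remains.
Step 2: A lone pair on the oxygen of CH3CH2OH attacks the carbocation, forming a new C–O σ-bond and an oxonium ion.
After step 2 the species present is an oxonium ion.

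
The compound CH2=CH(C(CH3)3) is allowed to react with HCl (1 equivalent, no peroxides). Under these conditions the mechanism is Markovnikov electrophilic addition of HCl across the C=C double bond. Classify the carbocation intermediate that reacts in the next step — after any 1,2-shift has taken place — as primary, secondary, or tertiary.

Step 1: Electrophilic addition begins with the π(C=C) electrons forming a bond to the proton of HCl. Following Markovnikov's rule, the resulting cation is secondary. The H–Cl bond breaks heterolytically, releasing Cl⁻.
Step 2: A methyl group with its bonding pair migrates from the adjacent tert-butyl carbon to the cationic centre — a 1,2-methyl shift — upgrading the secondary cation to a tertiary one.
The cation rearranges from secondary to tertiary via a 1,2-methyl shift from the adjacent tert-butyl carbon; the tertiary cation is what reacts next.

tertiary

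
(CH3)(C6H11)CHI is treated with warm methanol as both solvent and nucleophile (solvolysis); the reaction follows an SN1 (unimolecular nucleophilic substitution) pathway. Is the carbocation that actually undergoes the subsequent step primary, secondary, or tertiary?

Step 1: The C–I bond breaks with both electrons going to the iodide; I⁻ leaves and a secondary carbocation remains.
Step 2: A hydride (H with its bonding pair) migrates from the adjacent cyclohexyl carbon to the cationic centre — a 1,2-hydride shift — upgrading the secondary cation to a tertiary one.
The cation rearranges from secondary to tertiary via a 1,2-hydride shift from the adjacent cyclohexyl carbon; the tertiary cation is what reacts next.

tertiary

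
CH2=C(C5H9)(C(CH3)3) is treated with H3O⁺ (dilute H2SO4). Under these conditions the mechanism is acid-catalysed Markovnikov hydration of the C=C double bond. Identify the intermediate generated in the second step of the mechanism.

Step 1: The π electrons of the C=C bond attack a proton of H3O⁺; Markovnikov addition places the new C–H on the less-substituted alkene carbon, so the positive charge ends up on the more-substituted carbon — a tertiary carbocation. H2O is released.
Step 2: Nucleophilic capture of the cation by H2O produces the protonated alcohol (an oxonium ion).
After step 2 the species present is an oxonium ion.

oxonium ion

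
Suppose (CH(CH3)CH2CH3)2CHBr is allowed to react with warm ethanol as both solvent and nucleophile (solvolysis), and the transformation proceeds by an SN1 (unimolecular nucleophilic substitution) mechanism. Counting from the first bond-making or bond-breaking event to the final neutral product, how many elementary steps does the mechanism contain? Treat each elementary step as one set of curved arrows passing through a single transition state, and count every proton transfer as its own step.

Step 1: The C–Br bond breaks with both electrons going to the bromide; Br⁻ leaves and a secondary carbocation remains.
Step 2: A hydride (H with its bonding pair) migrates from the adjacent sec-butyl carbon to the cationic centre — a 1,2-hydride shift — upgrading the secondary cation to a tertiary one.
Step 3: CH3CH2OH donates an oxygen lone pair into the empty p orbital of the cation, giving a protonated ether (an oxonium ion).
Step 4: A second solvent molecule removes the proton on oxygen, giving the neutral ether product.
Total: 4 elementary steps.

4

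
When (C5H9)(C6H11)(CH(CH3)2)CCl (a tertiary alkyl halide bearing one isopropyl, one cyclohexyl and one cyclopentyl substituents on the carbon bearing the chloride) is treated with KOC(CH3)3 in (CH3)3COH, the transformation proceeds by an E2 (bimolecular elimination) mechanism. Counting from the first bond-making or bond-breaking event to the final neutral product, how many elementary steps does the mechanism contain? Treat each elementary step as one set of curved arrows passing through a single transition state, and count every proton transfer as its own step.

1

Step 1: Concerted anti-periplanar elimination: (CH3)3CO⁻ abstracts a β-H while Cl⁻ leaves, and the C–H electrons become the new C=C π bond — all in a single transition state.
Total: 1 elementary step.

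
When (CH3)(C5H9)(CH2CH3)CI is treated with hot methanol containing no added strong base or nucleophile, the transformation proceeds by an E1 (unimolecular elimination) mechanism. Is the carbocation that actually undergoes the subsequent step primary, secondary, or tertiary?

tertiary

Step 1: Rate-determining heterolysis of the C–I bond gives I⁻ and a tertiary carbocation.
No single 1,2-shift to an adjacent carbon would give a more-substituted cation, so no rearrangement occurs.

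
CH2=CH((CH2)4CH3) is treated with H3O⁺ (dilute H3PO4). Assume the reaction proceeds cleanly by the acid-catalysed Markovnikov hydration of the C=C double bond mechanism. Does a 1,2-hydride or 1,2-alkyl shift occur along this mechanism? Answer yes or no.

no

The first-formed carbocation is secondary.
No single 1,2-shift to an adjacent carbon would produce a more-substituted cation than the one already present, so no rearrangement occurs.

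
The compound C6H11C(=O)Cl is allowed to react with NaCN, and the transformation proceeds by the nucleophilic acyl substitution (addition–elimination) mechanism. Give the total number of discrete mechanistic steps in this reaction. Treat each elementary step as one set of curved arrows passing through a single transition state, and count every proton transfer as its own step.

2

Step 1: A lone pair on the C of CN⁻ attacks the electrophilic acyl carbon; the π(C=O) electrons move onto oxygen, giving a tetrahedral intermediate.
Step 2: Elimination step: re-formation of the carbonyl π bond drives out Cl⁻, giving the new acyl compound.
Total: 2 elementary steps.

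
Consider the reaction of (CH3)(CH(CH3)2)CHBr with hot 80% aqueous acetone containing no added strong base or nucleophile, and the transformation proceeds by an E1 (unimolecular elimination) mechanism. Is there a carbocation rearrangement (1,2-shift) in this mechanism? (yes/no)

The first-formed carbocation is secondary.
The adjacent isopropyl carbon already bears 2 other carbon substituents and has a hydrogen to migrate; after a 1,2-hydride shift from that carbon the positive charge sits on a tertiary centre.
Tertiary is more stable than secondary, so the shift occurs.

yes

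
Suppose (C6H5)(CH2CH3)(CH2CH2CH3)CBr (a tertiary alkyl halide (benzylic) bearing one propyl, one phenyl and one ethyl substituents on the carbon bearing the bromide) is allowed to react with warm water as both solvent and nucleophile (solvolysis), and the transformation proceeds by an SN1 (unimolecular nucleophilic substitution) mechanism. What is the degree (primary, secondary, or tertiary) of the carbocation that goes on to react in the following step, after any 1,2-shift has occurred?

tertiary

Step 1: Rate-determining heterolysis of the C–Br bond gives Br⁻ and a tertiary carbocation.
No single 1,2-shift to an adjacent carbon would give a more-substituted cation, so no rearrangement occurs.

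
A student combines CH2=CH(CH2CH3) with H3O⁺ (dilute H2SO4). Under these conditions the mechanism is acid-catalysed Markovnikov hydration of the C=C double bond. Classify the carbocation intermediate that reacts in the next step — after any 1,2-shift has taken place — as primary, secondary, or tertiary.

secondary

Step 1: The π electrons of the C=C bond attack a proton of H3O⁺; Markovnikov addition places the new C–H on the less-substituted alkene carbon, so the positive charge ends up on the more-substituted carbon — a secondary carbocation. H2O is released.
No single 1,2-shift to an adjacent carbon would give a more-substituted cation, so no rearrangement occurs.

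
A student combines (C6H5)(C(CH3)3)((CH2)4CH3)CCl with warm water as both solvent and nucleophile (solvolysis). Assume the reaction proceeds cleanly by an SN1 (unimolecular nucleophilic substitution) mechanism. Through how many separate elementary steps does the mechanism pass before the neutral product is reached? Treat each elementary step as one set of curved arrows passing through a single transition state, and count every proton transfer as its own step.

3

Step 1: Rate-determining heterolysis of the C–Cl bond gives Cl⁻ and a tertiary carbocation.
(No 1,2-shift: no single shift to an adjacent carbon would give a more stable cation.)
Step 2: A lone pair on the oxygen of H2O attacks the carbocation, forming a new C–O σ-bond and an oxonium ion.
Step 3: A second solvent molecule removes the proton on oxygen, giving the neutral alcohol product.
Total: 3 elementary steps.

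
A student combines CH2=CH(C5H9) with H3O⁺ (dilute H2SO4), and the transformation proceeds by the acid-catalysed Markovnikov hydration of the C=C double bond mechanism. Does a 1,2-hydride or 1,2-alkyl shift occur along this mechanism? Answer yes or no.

yes

The first-formed carbocation is secondary.
The adjacent cyclopentyl carbon already bears 2 other carbon substituents and has a hydrogen to migrate; after a 1,2-hydride shift from that carbon the positive charge sits on a tertiary centre.
Tertiary is more stable than secondary, so the shift occurs.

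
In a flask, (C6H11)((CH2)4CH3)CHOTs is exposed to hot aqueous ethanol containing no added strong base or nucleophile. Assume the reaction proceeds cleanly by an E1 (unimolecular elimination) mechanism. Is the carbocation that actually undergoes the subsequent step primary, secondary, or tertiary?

tertiary

Step 1: Ionisation: the C–O σ-bond cleaves heterolytically; both bonding electrons depart with TsO⁻, leaving a secondary carbocation at the α-carbon.
Step 2: A hydride (H with its bonding pair) migrates from the adjacent cyclohexyl carbon to the cationic centre — a 1,2-hydride shift — upgrading the secondary cation to a tertiary one.
The cation rearranges from secondary to tertiary via a 1,2-hydride shift from the adjacent cyclohexyl carbon; the tertiary cation is what reacts next.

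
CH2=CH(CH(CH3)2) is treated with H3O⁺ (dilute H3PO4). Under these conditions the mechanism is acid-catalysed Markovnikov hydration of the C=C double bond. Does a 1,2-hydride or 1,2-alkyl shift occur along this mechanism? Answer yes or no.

The first-formed carbocation is secondary.
The adjacent isopropyl carbon already bears 2 other carbon substituents and has a hydrogen to migrate; after a 1,2-hydride shift from that carbon the positive charge sits on a tertiary centre.
Tertiary is more stable than secondary, so the shift occurs.

yes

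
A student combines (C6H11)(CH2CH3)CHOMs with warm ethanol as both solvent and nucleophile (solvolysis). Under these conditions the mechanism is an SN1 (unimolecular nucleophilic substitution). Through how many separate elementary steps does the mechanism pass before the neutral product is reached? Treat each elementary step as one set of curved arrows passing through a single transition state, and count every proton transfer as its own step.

Step 1: The C–O bond breaks with both electrons going to the mesylate; MsO⁻ leaves and a secondary carbocation remains.
Step 2: Carbocation rearrangement: a 1,2-hydride shift from the adjacent cyclohexyl carbon converts the initially-formed secondary cation into the more stable tertiary cation.
Step 3: CH3CH2OH donates an oxygen lone pair into the empty p orbital of the cation, giving a protonated ether (an oxonium ion).
Step 4: A second solvent molecule removes the proton on oxygen, giving the neutral ether product.
Total: 4 elementary steps.

4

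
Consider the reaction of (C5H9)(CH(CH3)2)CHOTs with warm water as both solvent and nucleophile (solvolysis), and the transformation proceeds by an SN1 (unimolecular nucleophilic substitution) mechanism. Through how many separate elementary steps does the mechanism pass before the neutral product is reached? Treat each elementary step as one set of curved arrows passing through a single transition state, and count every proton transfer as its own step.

4

Step 1: Ionisation: the C–O σ-bond cleaves heterolytically; both bonding electrons depart with TsO⁻, leaving a secondary carbocation at the α-carbon.
Step 2: A 1,2-hydride shift from the adjacent cyclopentyl carbon moves the positive charge from the secondary centre to an adjacent carbon, generating a more stable tertiary carbocation.
Step 3: H2O donates an oxygen lone pair into the empty p orbital of the cation, giving a protonated alcohol (an oxonium ion).
Step 4: Deprotonation of the oxonium oxygen by solvent water yields the neutral alcohol.
Total: 4 elementary steps.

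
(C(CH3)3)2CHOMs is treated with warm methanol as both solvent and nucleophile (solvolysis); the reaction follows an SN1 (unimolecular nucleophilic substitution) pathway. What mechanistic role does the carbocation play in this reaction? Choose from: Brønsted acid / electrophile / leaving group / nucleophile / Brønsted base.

Step 3: CH3OH donates an oxygen lone pair into the empty p orbital of the cation, giving a protonated ether (an oxonium ion).
The carbocation accepts an electron pair into an empty or π* orbital — it is the electrophile.

electrophile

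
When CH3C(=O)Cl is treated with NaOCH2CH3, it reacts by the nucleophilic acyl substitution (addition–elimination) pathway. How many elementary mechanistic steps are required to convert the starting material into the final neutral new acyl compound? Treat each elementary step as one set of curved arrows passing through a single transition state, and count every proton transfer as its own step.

Step 1: CH3CH2O⁻ adds to the carbonyl carbon; the C=O π electrons shift onto oxygen and a tetrahedral alkoxide intermediate forms.
Step 2: An oxygen lone pair re-forms the C=O π bond as the C–Cl σ-bond breaks; Cl⁻ is expelled.
Total: 2 elementary steps.

2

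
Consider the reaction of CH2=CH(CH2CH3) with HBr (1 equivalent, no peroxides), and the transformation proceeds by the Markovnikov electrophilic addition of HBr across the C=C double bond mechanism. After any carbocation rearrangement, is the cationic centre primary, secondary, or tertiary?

Step 1: The π electrons of the C=C bond attack a proton of HBr; Markovnikov addition places the new C–H on the less-substituted alkene carbon, so the positive charge ends up on the more-substituted carbon — a secondary carbocation. The H–Br bond breaks heterolytically, releasing Br⁻.
No single 1,2-shift to an adjacent carbon would give a more-substituted cation, so no rearrangement occurs.

secondary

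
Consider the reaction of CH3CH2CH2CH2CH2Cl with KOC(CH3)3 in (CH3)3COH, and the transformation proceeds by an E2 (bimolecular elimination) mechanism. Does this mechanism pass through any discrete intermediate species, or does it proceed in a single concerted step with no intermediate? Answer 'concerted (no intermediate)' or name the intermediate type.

In one step, (CH3)3CO⁻ pulls off a β-proton, the C–Cl bond cleaves, and a C=C double bond forms between the α- and β-carbons (E2, anti elimination).
All bond changes occur in one transition state; no discrete intermediate is formed.

concerted (no intermediate)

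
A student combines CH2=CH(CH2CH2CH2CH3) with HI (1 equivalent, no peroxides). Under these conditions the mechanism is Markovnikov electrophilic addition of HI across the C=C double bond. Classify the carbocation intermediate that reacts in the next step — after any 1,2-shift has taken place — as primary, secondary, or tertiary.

secondary

Step 1: The π electrons of the C=C bond attack a proton of HI; Markovnikov addition places the new C–H on the less-substituted alkene carbon, so the positive charge ends up on the more-substituted carbon — a secondary carbocation. The H–I bond breaks heterolytically, releasing I⁻.
No single 1,2-shift to an adjacent carbon would give a more-substituted cation, so no rearrangement occurs.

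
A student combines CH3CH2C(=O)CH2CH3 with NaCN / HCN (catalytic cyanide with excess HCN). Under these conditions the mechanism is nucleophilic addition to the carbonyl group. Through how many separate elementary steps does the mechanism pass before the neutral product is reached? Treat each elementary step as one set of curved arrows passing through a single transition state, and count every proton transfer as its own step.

2

Step 1: Nucleophilic addition: CN⁻ adds to the carbonyl carbon, pushing the π(C=O) electron pair onto oxygen and giving a tetrahedral alkoxide.
Step 2: The alkoxide oxygen removes a proton from HCN present in the mixture, giving a cyanohydrin and regenerating CN⁻.
Total: 2 elementary steps.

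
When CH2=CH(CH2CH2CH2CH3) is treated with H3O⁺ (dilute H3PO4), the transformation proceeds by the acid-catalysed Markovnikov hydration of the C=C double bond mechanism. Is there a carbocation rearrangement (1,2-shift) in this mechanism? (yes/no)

The first-formed carbocation is secondary.
No single 1,2-shift to an adjacent carbon would produce a more-substituted cation than the one already present, so no rearrangement occurs.

no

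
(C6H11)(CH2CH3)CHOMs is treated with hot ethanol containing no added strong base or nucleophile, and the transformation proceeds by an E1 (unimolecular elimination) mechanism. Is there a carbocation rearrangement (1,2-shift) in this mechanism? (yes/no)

yes

The first-formed carbocation is secondary.
The adjacent cyclohexyl carbon already bears 2 other carbon substituents and has a hydrogen to migrate; after a 1,2-hydride shift from that carbon the positive charge sits on a tertiary centre.
Tertiary is more stable than secondary, so the shift occurs.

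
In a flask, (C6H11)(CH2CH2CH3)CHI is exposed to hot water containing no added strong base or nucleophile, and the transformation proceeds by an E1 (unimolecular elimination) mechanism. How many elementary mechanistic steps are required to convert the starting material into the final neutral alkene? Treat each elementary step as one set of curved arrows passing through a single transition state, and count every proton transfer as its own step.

3

Step 1: Ionisation: the C–I σ-bond cleaves heterolytically; both bonding electrons depart with I⁻, leaving a secondary carbocation at the α-carbon.
Step 2: A hydride (H with its bonding pair) migrates from the adjacent cyclohexyl carbon to the cationic centre — a 1,2-hydride shift — upgrading the secondary cation to a tertiary one.
Step 3: A water molecule (solvent) deprotonates a β-carbon; as the C–H bond breaks, those electrons form the new alkene π bond.
Total: 3 elementary steps.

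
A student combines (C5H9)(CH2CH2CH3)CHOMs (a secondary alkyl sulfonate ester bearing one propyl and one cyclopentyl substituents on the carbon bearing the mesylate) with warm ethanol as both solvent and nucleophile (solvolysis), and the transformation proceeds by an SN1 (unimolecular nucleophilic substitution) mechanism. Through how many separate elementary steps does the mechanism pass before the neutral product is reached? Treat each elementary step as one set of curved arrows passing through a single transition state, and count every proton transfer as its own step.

4

Step 1: Rate-determining heterolysis of the C–O bond gives MsO⁻ and a secondary carbocation.
Step 2: A hydride (H with its bonding pair) migrates from the adjacent cyclopentyl carbon to the cationic centre — a 1,2-hydride shift — upgrading the secondary cation to a tertiary one.
Step 3: Nucleophilic capture: the oxygen of CH3CH2OH bonds to the cationic carbon, producing an oxonium-ion intermediate.
Step 4: Deprotonation of the oxonium oxygen by solvent ethanol yields the neutral ether.
Total: 4 elementary steps.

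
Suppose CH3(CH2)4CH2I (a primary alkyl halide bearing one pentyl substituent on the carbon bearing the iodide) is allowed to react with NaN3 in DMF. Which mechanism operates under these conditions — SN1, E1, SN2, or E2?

SN2

Conditions: a primary substrate with a strong nucleophile in the polar aprotic solvent DMF.
These conditions are the textbook signature of the SN2 pathway.
An unhindered substrate with a strong nucleophile in a polar aprotic solvent favours one-step backside displacement.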